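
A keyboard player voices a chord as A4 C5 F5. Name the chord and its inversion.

F major, first inversion

The distinct note names are A, C, F. Stacked in thirds they read F–A–C, which is a major triad on F.
The lowest note is A, the third of the chord, so this is first inversion (figured bass 6).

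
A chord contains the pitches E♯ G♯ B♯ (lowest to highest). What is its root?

E#

The distinct letter names are E#, G#, B#. Arranged as a stack of thirds they read E#–G#–B#, so E# is the root (an E# minor triad).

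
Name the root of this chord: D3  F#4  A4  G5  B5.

D, F#, A, G, B are the tones of a G major ninth chord (G–B–D–F#–A), making G the root.

G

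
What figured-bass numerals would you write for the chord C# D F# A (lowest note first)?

The notes C#, D, F#, A stack in thirds as D–F#–A–C# — a D major seventh chord. The bass C# is the seventh, so this is third inversion: figured 4/2.

4/2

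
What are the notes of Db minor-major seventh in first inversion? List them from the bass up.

Fb, Ab, C, Db

Spelling Db minor-major seventh: Db–Fb–Ab–C. In first inversion the third is bass, giving Fb, Ab, C, Db from the bottom.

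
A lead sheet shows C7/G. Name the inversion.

C7/G means C dominant seventh with G in the bass. G is the fifth of C dominant seventh (C–E–G–Bb), so this is second inversion.

second inversion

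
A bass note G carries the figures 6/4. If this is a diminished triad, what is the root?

The figures 6/4 mean the fifth of the chord is in the bass. If G is the fifth of a diminished triad, the root is C# (chord tones C#–E–G).

C#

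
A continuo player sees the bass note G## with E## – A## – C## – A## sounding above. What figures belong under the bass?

4/2

The notes G##, E##, A##, C## stack in thirds as A##–C##–E##–G## — an A## minor seventh chord. The bass G## is the seventh, so this is third inversion: figured 4/2.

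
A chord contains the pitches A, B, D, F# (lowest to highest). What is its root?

A, B, D, F# are the tones of a B minor seventh chord (B–D–F#–A), making B the root.

B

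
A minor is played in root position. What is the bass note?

A

The root of A minor (A–C–E) is A; that is the bass in root position.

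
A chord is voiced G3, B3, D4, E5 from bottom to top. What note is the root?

E

Reordering G, B, D, E into stacked thirds gives E–G–B–D; the bottom of that stack, E, is the root.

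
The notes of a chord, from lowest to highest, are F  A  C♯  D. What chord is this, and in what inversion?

D minor-major seventh, first inversion

The distinct note names are F, A, C#, D. Stacked in thirds they read D–F–A–C#, which is a minor-major seventh chord on D.
F is the third of D minor-major seventh; third in the bass means first inversion (figured bass 6/5).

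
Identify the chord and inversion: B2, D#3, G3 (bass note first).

The distinct note names are B, D#, G. Stacked in thirds they read G–B–D#, which is an augmented triad on G.
B is the third of G augmented; third in the bass means first inversion (figured bass 6).

G augmented, first inversion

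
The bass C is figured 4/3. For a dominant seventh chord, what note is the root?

The figures 4/3 mean the fifth of the chord is in the bass. If C is the fifth of a dominant seventh chord, the root is F (chord tones F–A–C–Eb).

F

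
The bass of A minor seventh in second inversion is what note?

A minor seventh is A–C–E–G. Second inversion places the fifth in the bass: E.

E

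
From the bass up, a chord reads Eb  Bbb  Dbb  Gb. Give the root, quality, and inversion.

Eb diminished seventh, root position

Reducing to letter names: Eb, Bbb, Dbb, Gb. These stack in thirds as Eb–Gb–Bbb–Dbb — an Eb diminished seventh chord.
With the root (Eb) in the bass, the chord is in root position (figured bass 7).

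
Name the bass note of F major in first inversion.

The third of F major (F–A–C) is A; that is the bass in first inversion.

A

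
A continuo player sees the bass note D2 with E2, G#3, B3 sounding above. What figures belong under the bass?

4/2

The notes D, E, G#, B stack in thirds as E–G#–B–D — an E dominant seventh chord. The bass D is the seventh, so this is third inversion: figured 4/2.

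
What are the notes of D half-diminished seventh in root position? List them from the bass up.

The chord tones are D–F–Ab–C. With the root (D) lowest for root position: D, F, Ab, C.

D, F, Ab, C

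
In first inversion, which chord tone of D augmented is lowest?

In first inversion the third is lowest. For D augmented (D–F#–A#) that is F#.

F#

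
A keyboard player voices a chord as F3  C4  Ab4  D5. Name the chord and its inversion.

D half-diminished seventh, first inversion

The distinct note names are F, C, Ab, D. Stacked in thirds they read D–F–Ab–C, which is a half-diminished seventh chord on D.
The lowest note is F, the third of the chord, so this is first inversion (figured bass 6/5).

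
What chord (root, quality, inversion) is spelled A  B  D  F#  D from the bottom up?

The pitch classes A, B, D, F# arrange in thirds as B–D–F#–A: a B minor seventh chord.
With the seventh (A) in the bass, the chord is in third inversion (figured bass 4/2).

B minor seventh, third inversion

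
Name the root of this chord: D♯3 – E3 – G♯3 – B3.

The distinct letter names are D#, E, G#, B. Arranged as a stack of thirds they read E–G#–B–D#, so E is the root (an E major seventh chord).

E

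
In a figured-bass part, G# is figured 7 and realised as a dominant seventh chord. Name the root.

The figures 7 mean the root of the chord is in the bass. If G# is the root of a dominant seventh chord, the root is G# (chord tones G#–B#–D#–F#).

G#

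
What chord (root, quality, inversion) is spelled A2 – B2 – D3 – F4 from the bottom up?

B half-diminished seventh, third inversion

The pitch classes A, B, D, F arrange in thirds as B–D–F–A: a B half-diminished seventh chord.
With the seventh (A) in the bass, the chord is in third inversion (figured bass 4/2).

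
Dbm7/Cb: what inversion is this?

Dbm7/Cb means Db minor seventh with Cb in the bass. Cb is the seventh of Db minor seventh (Db–Fb–Ab–Cb), so this is third inversion.

third inversion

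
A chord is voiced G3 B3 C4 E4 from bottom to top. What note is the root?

C

G, B, C, E are the tones of a C major seventh chord (C–E–G–B), making C the root.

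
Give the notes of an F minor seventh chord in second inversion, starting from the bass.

C, Eb, F, Ab

The chord tones are F–Ab–C–Eb. With the fifth (C) lowest for second inversion: C, Eb, F, Ab.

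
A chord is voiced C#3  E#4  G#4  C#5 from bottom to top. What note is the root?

C#

The distinct letter names are C#, E#, G#. Arranged as a stack of thirds they read C#–E#–G#, so C# is the root (a C# major triad).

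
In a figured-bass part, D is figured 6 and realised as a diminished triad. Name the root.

The figures 6 mean the third of the chord is in the bass. If D is the third of a diminished triad, the root is B (chord tones B–D–F).

B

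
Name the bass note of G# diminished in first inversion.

B

In first inversion the third is lowest. For G# diminished (G#–B–D) that is B.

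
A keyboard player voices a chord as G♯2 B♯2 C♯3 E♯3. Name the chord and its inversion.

C# major seventh, second inversion

The pitch classes G#, B#, C#, E# arrange in thirds as C#–E#–G#–B#: a C# major seventh chord.
The lowest note is G#, the fifth of the chord, so this is second inversion (figured bass 4/3).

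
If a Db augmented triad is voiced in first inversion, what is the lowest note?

The third of Db augmented (Db–F–A) is F; that is the bass in first inversion.

F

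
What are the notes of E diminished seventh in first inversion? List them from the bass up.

Spelling E diminished seventh: E–G–Bb–Db. In first inversion the third is bass, giving G, Bb, Db, E from the bottom.

G, Bb, Db, E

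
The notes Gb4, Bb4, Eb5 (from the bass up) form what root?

Eb

Gb, Bb, Eb are the tones of an Eb minor triad (Eb–Gb–Bb), making Eb the root.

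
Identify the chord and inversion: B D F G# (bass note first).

G# diminished seventh, first inversion

Reducing to letter names: B, D, F, G#. These stack in thirds as G#–B–D–F — a G# diminished seventh chord.
With the third (B) in the bass, the chord is in first inversion (figured bass 6/5).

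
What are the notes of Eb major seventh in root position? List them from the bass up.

Eb major seventh is Eb–G–Bb–D. Root position puts the root (Eb) in the bass, with the remaining tones above: Eb, G, Bb, D.

Eb, G, Bb, D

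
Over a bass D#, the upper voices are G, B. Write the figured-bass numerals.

The notes D#, G, B stack in thirds as G–B–D# — a G augmented triad. The bass D# is the fifth, so this is second inversion: figured 6/4.

6/4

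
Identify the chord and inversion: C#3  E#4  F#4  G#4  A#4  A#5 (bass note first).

F# major ninth, second inversion

The distinct note names are C#, E#, F#, G#, A#. Stacked in thirds they read F#–A#–C#–E#–G#, which is a major ninth chord on F#.
C# is the fifth of F# major ninth; fifth in the bass means second inversion.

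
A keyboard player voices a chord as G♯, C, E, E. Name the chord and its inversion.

Reducing to letter names: G#, C, E. These stack in thirds as C–E–G# — a C augmented triad.
G# is the fifth of C augmented; fifth in the bass means second inversion (figured bass 6/4).

C augmented, second inversion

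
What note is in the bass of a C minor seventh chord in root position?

C

C minor seventh is C–Eb–G–Bb. Root position places the root in the bass: C.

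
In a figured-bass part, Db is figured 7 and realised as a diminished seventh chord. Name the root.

Db

The figures 7 mean the root of the chord is in the bass. If Db is the root of a diminished seventh chord, the root is Db (chord tones Db–Fb–Abb–Cbb).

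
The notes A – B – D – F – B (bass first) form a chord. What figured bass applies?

The notes A, B, D, F stack in thirds as B–D–F–A — a B half-diminished seventh chord. The bass A is the seventh, so this is third inversion: figured 4/2.

4/2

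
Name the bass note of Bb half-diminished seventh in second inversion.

Fb

The fifth of Bb half-diminished seventh (Bb–Db–Fb–Ab) is Fb; that is the bass in second inversion.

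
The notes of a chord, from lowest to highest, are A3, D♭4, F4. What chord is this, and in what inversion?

Db augmented, second inversion

The pitch classes A, Db, F arrange in thirds as Db–F–A: a Db augmented triad.
The lowest note is A, the fifth of the chord, so this is second inversion (figured bass 6/4).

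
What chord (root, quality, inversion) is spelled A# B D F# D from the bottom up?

B minor-major seventh, third inversion

The distinct note names are A#, B, D, F#. Stacked in thirds they read B–D–F#–A#, which is a minor-major seventh chord on B.
The lowest note is A#, the seventh of the chord, so this is third inversion (figured bass 4/2).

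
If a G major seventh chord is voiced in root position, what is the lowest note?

G major seventh is G–B–D–F#. Root position places the root in the bass: G.

G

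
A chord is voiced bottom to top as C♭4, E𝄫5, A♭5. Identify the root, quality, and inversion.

Ab diminished, first inversion

Reducing to letter names: Cb, Ebb, Ab. These stack in thirds as Ab–Cb–Ebb — an Ab diminished triad.
With the third (Cb) in the bass, the chord is in first inversion (figured bass 6).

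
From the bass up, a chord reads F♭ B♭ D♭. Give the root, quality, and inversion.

The pitch classes Fb, Bb, Db arrange in thirds as Bb–Db–Fb: a Bb diminished triad.
With the fifth (Fb) in the bass, the chord is in second inversion (figured bass 6/4).

Bb diminished, second inversion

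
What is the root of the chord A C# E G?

A

A, C#, E, G are the tones of an A dominant seventh chord (A–C#–E–G), making A the root.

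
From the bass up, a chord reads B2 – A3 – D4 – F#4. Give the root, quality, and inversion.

B minor seventh, root position

Reducing to letter names: B, A, D, F#. These stack in thirds as B–D–F#–A — a B minor seventh chord.
With the root (B) in the bass, the chord is in root position (figured bass 7).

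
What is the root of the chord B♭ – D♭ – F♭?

The distinct letter names are Bb, Db, Fb. Arranged as a stack of thirds they read Bb–Db–Fb, so Bb is the root (a Bb diminished triad).

Bb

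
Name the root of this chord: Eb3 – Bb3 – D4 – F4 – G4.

Reordering Eb, Bb, D, F, G into stacked thirds gives Eb–G–Bb–D–F; the bottom of that stack, Eb, is the root.

Eb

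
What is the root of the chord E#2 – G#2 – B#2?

E#

Reordering E#, G#, B# into stacked thirds gives E#–G#–B#; the bottom of that stack, E#, is the root.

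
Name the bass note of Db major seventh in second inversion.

Ab

In second inversion the fifth is lowest. For Db major seventh (Db–F–Ab–C) that is Ab.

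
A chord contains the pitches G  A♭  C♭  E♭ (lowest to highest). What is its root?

The distinct letter names are G, Ab, Cb, Eb. Arranged as a stack of thirds they read Ab–Cb–Eb–G, so Ab is the root (an Ab minor-major seventh chord).

Ab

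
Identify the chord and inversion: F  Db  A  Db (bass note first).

Db augmented, first inversion

Reducing to letter names: F, Db, A. These stack in thirds as Db–F–A — a Db augmented triad.
F is the third of Db augmented; third in the bass means first inversion (figured bass 6).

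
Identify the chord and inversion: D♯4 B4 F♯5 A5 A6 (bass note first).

B dominant seventh, first inversion

The pitch classes D#, B, F#, A arrange in thirds as B–D#–F#–A: a B dominant seventh chord.
The lowest note is D#, the third of the chord, so this is first inversion (figured bass 6/5).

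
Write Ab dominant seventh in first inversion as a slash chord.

First inversion of Ab dominant seventh has the third (C) in the bass. As a slash chord: Ab7/C.

Ab7/C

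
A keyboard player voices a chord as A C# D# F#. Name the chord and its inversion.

D# half-diminished seventh, second inversion

The pitch classes A, C#, D#, F# arrange in thirds as D#–F#–A–C#: a D# half-diminished seventh chord.
With the fifth (A) in the bass, the chord is in second inversion (figured bass 4/3).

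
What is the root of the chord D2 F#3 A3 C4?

D, F#, A, C are the tones of a D dominant seventh chord (D–F#–A–C), making D the root.

D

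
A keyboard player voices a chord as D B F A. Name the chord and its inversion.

B half-diminished seventh, first inversion

Reducing to letter names: D, B, F, A. These stack in thirds as B–D–F–A — a B half-diminished seventh chord.
With the third (D) in the bass, the chord is in first inversion (figured bass 6/5).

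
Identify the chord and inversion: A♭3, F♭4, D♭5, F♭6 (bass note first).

Reducing to letter names: Ab, Fb, Db. These stack in thirds as Db–Fb–Ab — a Db minor triad.
Ab is the fifth of Db minor; fifth in the bass means second inversion (figured bass 6/4).

Db minor, second inversion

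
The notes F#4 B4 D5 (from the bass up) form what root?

Reordering F#, B, D into stacked thirds gives B–D–F#; the bottom of that stack, B, is the root.

B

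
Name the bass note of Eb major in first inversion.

G

Eb major is Eb–G–Bb. First inversion places the third in the bass: G.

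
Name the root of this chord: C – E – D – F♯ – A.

Reordering C, E, D, F#, A into stacked thirds gives D–F#–A–C–E; the bottom of that stack, D, is the root.

D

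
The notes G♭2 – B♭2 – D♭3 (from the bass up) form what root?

Gb

The distinct letter names are Gb, Bb, Db. Arranged as a stack of thirds they read Gb–Bb–Db, so Gb is the root (a Gb major triad).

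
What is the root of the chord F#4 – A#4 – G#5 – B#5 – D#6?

G#

Reordering F#, A#, G#, B#, D# into stacked thirds gives G#–B#–D#–F#–A#; the bottom of that stack, G#, is the root.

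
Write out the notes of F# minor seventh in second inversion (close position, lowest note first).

The chord tones are F#–A–C#–E. With the fifth (C#) lowest for second inversion: C#, E, F#, A.

C#, E, F#, A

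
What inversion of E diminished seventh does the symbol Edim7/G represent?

Edim7/G means E diminished seventh with G in the bass. G is the third of E diminished seventh (E–G–Bb–Db), so this is first inversion.

first inversion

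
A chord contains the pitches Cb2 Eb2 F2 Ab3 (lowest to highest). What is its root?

F

The distinct letter names are Cb, Eb, F, Ab. Arranged as a stack of thirds they read F–Ab–Cb–Eb, so F is the root (an F half-diminished seventh chord).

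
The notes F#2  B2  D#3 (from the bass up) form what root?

B

F#, B, D# are the tones of a B major triad (B–D#–F#), making B the root.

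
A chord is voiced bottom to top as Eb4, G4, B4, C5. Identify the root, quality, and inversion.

The distinct note names are Eb, G, B, C. Stacked in thirds they read C–Eb–G–B, which is a minor-major seventh chord on C.
The lowest note is Eb, the third of the chord, so this is first inversion (figured bass 6/5).

C minor-major seventh, first inversion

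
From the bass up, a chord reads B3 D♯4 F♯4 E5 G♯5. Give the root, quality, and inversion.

E major ninth, second inversion

The pitch classes B, D#, F#, E, G# arrange in thirds as E–G#–B–D#–F#: an E major ninth chord.
The lowest note is B, the fifth of the chord, so this is second inversion.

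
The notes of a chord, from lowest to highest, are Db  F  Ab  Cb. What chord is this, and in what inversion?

Db dominant seventh, root position

Reducing to letter names: Db, F, Ab, Cb. These stack in thirds as Db–F–Ab–Cb — a Db dominant seventh chord.
Db is the root of Db dominant seventh; root in the bass means root position (figured bass 7).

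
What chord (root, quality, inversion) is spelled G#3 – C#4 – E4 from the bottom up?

C# minor, second inversion

The pitch classes G#, C#, E arrange in thirds as C#–E–G#: a C# minor triad.
With the fifth (G#) in the bass, the chord is in second inversion (figured bass 6/4).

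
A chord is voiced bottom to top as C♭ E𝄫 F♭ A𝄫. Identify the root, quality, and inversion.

Fb minor seventh, second inversion

The distinct note names are Cb, Ebb, Fb, Abb. Stacked in thirds they read Fb–Abb–Cb–Ebb, which is a minor seventh chord on Fb.
The lowest note is Cb, the fifth of the chord, so this is second inversion (figured bass 4/3).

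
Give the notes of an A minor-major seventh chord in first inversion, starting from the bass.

C, E, G#, A

A minor-major seventh is A–C–E–G#. First inversion puts the third (C) in the bass, with the remaining tones above: C, E, G#, A.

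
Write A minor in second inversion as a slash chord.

Second inversion of A minor has the fifth (E) in the bass. As a slash chord: Am/E.

Am/E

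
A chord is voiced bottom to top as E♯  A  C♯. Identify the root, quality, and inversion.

The distinct note names are E#, A, C#. Stacked in thirds they read A–C#–E#, which is an augmented triad on A.
The lowest note is E#, the fifth of the chord, so this is second inversion (figured bass 6/4).

A augmented, second inversion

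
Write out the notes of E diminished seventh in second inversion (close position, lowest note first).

E diminished seventh is E–G–Bb–Db. Second inversion puts the fifth (Bb) in the bass, with the remaining tones above: Bb, Db, E, G.

Bb, Db, E, G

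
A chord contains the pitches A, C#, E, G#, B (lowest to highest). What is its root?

A, C#, E, G#, B are the tones of an A major ninth chord (A–C#–E–G#–B), making A the root.

A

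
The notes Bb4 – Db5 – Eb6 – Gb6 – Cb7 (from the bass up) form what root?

Reordering Bb, Db, Eb, Gb, Cb into stacked thirds gives Cb–Eb–Gb–Bb–Db; the bottom of that stack, Cb, is the root.

Cb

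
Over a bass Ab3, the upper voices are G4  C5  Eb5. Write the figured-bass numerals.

7

The notes Ab, G, C, Eb stack in thirds as Ab–C–Eb–G — an Ab major seventh chord. The bass Ab is the root, so this is root position: figured 7.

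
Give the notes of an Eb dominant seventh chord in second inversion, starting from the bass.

Bb, Db, Eb, G

Spelling Eb dominant seventh: Eb–G–Bb–Db. In second inversion the fifth is bass, giving Bb, Db, Eb, G from the bottom.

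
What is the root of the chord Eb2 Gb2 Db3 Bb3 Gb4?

Eb

Reordering Eb, Gb, Db, Bb into stacked thirds gives Eb–Gb–Bb–Db; the bottom of that stack, Eb, is the root.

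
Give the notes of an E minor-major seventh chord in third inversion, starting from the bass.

D#, E, G, B

E minor-major seventh is E–G–B–D#. Third inversion puts the seventh (D#) in the bass, with the remaining tones above: D#, E, G, B.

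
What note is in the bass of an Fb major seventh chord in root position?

In root position the root is lowest. For Fb major seventh (Fb–Ab–Cb–Eb) that is Fb.

Fb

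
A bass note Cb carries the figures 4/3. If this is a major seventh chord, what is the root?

Fb

The figures 4/3 mean the fifth of the chord is in the bass. If Cb is the fifth of a major seventh chord, the root is Fb (chord tones Fb–Ab–Cb–Eb).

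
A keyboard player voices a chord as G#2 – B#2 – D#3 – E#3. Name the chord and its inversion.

E# minor seventh, first inversion

Reducing to letter names: G#, B#, D#, E#. These stack in thirds as E#–G#–B#–D# — an E# minor seventh chord.
The lowest note is G#, the third of the chord, so this is first inversion (figured bass 6/5).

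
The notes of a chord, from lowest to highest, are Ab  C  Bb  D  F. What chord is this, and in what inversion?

The distinct note names are Ab, C, Bb, D, F. Stacked in thirds they read Bb–D–F–Ab–C, which is a dominant ninth chord on Bb.
Ab is the seventh of Bb dominant ninth; seventh in the bass means third inversion.

Bb dominant ninth, third inversion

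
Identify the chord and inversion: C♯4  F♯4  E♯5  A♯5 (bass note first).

F# major seventh, second inversion

Reducing to letter names: C#, F#, E#, A#. These stack in thirds as F#–A#–C#–E# — an F# major seventh chord.
The lowest note is C#, the fifth of the chord, so this is second inversion (figured bass 4/3).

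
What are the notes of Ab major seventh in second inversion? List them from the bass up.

Ab major seventh is Ab–C–Eb–G. Second inversion puts the fifth (Eb) in the bass, with the remaining tones above: Eb, G, Ab, C.

Eb, G, Ab, C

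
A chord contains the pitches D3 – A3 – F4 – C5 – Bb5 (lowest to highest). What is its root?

Bb

Reordering D, A, F, C, Bb into stacked thirds gives Bb–D–F–A–C; the bottom of that stack, Bb, is the root.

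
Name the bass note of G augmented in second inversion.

In second inversion the fifth is lowest. For G augmented (G–B–D#) that is D#.

D#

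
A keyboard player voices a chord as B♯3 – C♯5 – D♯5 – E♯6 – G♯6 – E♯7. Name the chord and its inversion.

C# major ninth, third inversion

Reducing to letter names: B#, C#, D#, E#, G#. These stack in thirds as C#–E#–G#–B#–D# — a C# major ninth chord.
The lowest note is B#, the seventh of the chord, so this is third inversion.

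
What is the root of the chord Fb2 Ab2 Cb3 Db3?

Db

Fb, Ab, Cb, Db are the tones of a Db minor seventh chord (Db–Fb–Ab–Cb), making Db the root.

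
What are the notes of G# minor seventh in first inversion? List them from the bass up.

B, D#, F#, G#

G# minor seventh is G#–B–D#–F#. First inversion puts the third (B) in the bass, with the remaining tones above: B, D#, F#, G#.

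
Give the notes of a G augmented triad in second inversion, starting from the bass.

D#, G, B

Spelling G augmented: G–B–D#. In second inversion the fifth is bass, giving D#, G, B from the bottom.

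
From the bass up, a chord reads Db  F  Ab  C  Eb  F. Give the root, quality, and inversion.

Db major ninth, root position

The distinct note names are Db, F, Ab, C, Eb. Stacked in thirds they read Db–F–Ab–C–Eb, which is a major ninth chord on Db.
Db is the root of Db major ninth; root in the bass means root position.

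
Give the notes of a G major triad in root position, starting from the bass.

G major is G–B–D. Root position puts the root (G) in the bass, with the remaining tones above: G, B, D.

G, B, D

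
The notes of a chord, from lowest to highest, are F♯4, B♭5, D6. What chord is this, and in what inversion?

Reducing to letter names: F#, Bb, D. These stack in thirds as Bb–D–F# — a Bb augmented triad.
The lowest note is F#, the fifth of the chord, so this is second inversion (figured bass 6/4).

Bb augmented, second inversion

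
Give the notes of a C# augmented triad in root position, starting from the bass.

The chord tones are C#–E#–G##. With the root (C#) lowest for root position: C#, E#, G##.

C#, E#, G##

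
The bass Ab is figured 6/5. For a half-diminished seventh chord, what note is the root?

F

The figures 6/5 mean the third of the chord is in the bass. If Ab is the third of a half-diminished seventh chord, the root is F (chord tones F–Ab–Cb–Eb).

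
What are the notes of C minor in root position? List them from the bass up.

C minor is C–Eb–G. Root position puts the root (C) in the bass, with the remaining tones above: C, Eb, G.

C, Eb, G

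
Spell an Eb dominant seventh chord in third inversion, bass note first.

The chord tones are Eb–G–Bb–Db. With the seventh (Db) lowest for third inversion: Db, Eb, G, Bb.

Db, Eb, G, Bb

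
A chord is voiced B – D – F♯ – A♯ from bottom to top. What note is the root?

Reordering B, D, F#, A# into stacked thirds gives B–D–F#–A#; the bottom of that stack, B, is the root.

B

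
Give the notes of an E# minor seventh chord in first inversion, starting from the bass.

G#, B#, D#, E#

The chord tones are E#–G#–B#–D#. With the third (G#) lowest for first inversion: G#, B#, D#, E#.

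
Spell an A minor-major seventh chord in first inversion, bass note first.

A minor-major seventh is A–C–E–G#. First inversion puts the third (C) in the bass, with the remaining tones above: C, E, G#, A.

C, E, G#, A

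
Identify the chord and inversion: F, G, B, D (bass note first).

G dominant seventh, third inversion

Reducing to letter names: F, G, B, D. These stack in thirds as G–B–D–F — a G dominant seventh chord.
The lowest note is F, the seventh of the chord, so this is third inversion (figured bass 4/2).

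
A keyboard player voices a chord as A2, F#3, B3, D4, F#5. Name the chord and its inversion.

The pitch classes A, F#, B, D arrange in thirds as B–D–F#–A: a B minor seventh chord.
The lowest note is A, the seventh of the chord, so this is third inversion (figured bass 4/2).

B minor seventh, third inversion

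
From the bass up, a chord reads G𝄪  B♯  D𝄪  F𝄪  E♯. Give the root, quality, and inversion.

E# major ninth, first inversion

The distinct note names are G##, B#, D##, F##, E#. Stacked in thirds they read E#–G##–B#–D##–F##, which is a major ninth chord on E#.
G## is the third of E# major ninth; third in the bass means first inversion.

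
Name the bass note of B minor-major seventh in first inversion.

The third of B minor-major seventh (B–D–F#–A#) is D; that is the bass in first inversion.

D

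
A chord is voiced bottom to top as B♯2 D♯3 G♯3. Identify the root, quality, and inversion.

Reducing to letter names: B#, D#, G#. These stack in thirds as G#–B#–D# — a G# major triad.
The lowest note is B#, the third of the chord, so this is first inversion (figured bass 6).

G# major, first inversion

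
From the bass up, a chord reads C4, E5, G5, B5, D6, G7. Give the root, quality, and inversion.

C major ninth, root position

The pitch classes C, E, G, B, D arrange in thirds as C–E–G–B–D: a C major ninth chord.
C is the root of C major ninth; root in the bass means root position.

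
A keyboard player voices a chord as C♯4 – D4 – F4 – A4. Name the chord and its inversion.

The pitch classes C#, D, F, A arrange in thirds as D–F–A–C#: a D minor-major seventh chord.
The lowest note is C#, the seventh of the chord, so this is third inversion (figured bass 4/2).

D minor-major seventh, third inversion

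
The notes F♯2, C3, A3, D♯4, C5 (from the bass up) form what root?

The distinct letter names are F#, C, A, D#. Arranged as a stack of thirds they read D#–F#–A–C, so D# is the root (a D# diminished seventh chord).

D#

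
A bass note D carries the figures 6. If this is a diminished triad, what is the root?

The figures 6 mean the third of the chord is in the bass. If D is the third of a diminished triad, the root is B (chord tones B–D–F).

B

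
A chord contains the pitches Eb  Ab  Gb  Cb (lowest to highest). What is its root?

The distinct letter names are Eb, Ab, Gb, Cb. Arranged as a stack of thirds they read Ab–Cb–Eb–Gb, so Ab is the root (an Ab minor seventh chord).

Ab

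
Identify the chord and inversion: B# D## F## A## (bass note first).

B# major seventh, root position

The distinct note names are B#, D##, F##, A##. Stacked in thirds they read B#–D##–F##–A##, which is a major seventh chord on B#.
With the root (B#) in the bass, the chord is in root position (figured bass 7).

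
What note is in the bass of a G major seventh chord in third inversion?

F#

G major seventh is G–B–D–F#. Third inversion places the seventh in the bass: F#.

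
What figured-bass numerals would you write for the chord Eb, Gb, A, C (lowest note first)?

4/3

The notes Eb, Gb, A, C stack in thirds as A–C–Eb–Gb — an A diminished seventh chord. The bass Eb is the fifth, so this is second inversion: figured 4/3.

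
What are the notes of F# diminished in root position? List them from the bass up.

F#, A, C

F# diminished is F#–A–C. Root position puts the root (F#) in the bass, with the remaining tones above: F#, A, C.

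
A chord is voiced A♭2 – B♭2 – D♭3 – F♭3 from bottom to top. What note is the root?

Bb

Reordering Ab, Bb, Db, Fb into stacked thirds gives Bb–Db–Fb–Ab; the bottom of that stack, Bb, is the root.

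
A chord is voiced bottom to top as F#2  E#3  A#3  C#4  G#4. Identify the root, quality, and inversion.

F# major ninth, root position

The distinct note names are F#, E#, A#, C#, G#. Stacked in thirds they read F#–A#–C#–E#–G#, which is a major ninth chord on F#.
With the root (F#) in the bass, the chord is in root position.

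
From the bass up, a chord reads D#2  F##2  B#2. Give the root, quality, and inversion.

The distinct note names are D#, F##, B#. Stacked in thirds they read B#–D#–F##, which is a minor triad on B#.
D# is the third of B# minor; third in the bass means first inversion (figured bass 6).

B# minor, first inversion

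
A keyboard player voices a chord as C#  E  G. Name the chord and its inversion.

The distinct note names are C#, E, G. Stacked in thirds they read C#–E–G, which is a diminished triad on C#.
C# is the root of C# diminished; root in the bass means root position (figured bass 5/3).

C# diminished, root position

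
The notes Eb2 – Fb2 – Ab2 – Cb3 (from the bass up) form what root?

Reordering Eb, Fb, Ab, Cb into stacked thirds gives Fb–Ab–Cb–Eb; the bottom of that stack, Fb, is the root.

Fb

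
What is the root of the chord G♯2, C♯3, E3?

C#

Reordering G#, C#, E into stacked thirds gives C#–E–G#; the bottom of that stack, C#, is the root.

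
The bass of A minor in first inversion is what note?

In first inversion the third is lowest. For A minor (A–C–E) that is C.

C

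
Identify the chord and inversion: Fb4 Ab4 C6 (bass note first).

The distinct note names are Fb, Ab, C. Stacked in thirds they read Fb–Ab–C, which is an augmented triad on Fb.
Fb is the root of Fb augmented; root in the bass means root position (figured bass 5/3).

Fb augmented, root position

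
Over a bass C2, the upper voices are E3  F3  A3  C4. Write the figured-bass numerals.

The notes C, E, F, A stack in thirds as F–A–C–E — an F major seventh chord. The bass C is the fifth, so this is second inversion: figured 4/3.

4/3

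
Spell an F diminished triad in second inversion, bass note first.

F diminished is F–Ab–Cb. Second inversion puts the fifth (Cb) in the bass, with the remaining tones above: Cb, F, Ab.

Cb, F, Ab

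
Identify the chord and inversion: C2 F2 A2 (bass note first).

The pitch classes C, F, A arrange in thirds as F–A–C: an F major triad.
With the fifth (C) in the bass, the chord is in second inversion (figured bass 6/4).

F major, second inversion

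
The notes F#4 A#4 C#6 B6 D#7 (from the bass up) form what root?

B

Reordering F#, A#, C#, B, D# into stacked thirds gives B–D#–F#–A#–C#; the bottom of that stack, B, is the root.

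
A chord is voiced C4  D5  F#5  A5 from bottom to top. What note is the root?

D

C, D, F#, A are the tones of a D dominant seventh chord (D–F#–A–C), making D the root.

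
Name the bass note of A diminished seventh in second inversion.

In second inversion the fifth is lowest. For A diminished seventh (A–C–Eb–Gb) that is Eb.

Eb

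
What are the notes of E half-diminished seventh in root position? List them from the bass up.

E, G, Bb, D

E half-diminished seventh is E–G–Bb–D. Root position puts the root (E) in the bass, with the remaining tones above: E, G, Bb, D.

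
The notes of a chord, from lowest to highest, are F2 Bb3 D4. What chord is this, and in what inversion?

Reducing to letter names: F, Bb, D. These stack in thirds as Bb–D–F — a Bb major triad.
With the fifth (F) in the bass, the chord is in second inversion (figured bass 6/4).

Bb major, second inversion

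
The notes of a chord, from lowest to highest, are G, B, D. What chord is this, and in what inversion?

G major, root position

The distinct note names are G, B, D. Stacked in thirds they read G–B–D, which is a major triad on G.
G is the root of G major; root in the bass means root position (figured bass 5/3).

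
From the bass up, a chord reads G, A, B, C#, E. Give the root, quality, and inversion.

The pitch classes G, A, B, C#, E arrange in thirds as A–C#–E–G–B: an A dominant ninth chord.
G is the seventh of A dominant ninth; seventh in the bass means third inversion.

A dominant ninth, third inversion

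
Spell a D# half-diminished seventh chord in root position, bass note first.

The chord tones are D#–F#–A–C#. With the root (D#) lowest for root position: D#, F#, A, C#.

D#, F#, A, C#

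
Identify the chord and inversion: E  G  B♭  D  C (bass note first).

C dominant ninth, first inversion

The distinct note names are E, G, Bb, D, C. Stacked in thirds they read C–E–G–Bb–D, which is a dominant ninth chord on C.
The lowest note is E, the third of the chord, so this is first inversion.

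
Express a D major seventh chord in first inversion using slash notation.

Dmaj7/F#

First inversion of D major seventh has the third (F#) in the bass. As a slash chord: Dmaj7/F#.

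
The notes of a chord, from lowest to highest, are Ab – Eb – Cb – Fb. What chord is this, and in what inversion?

Reducing to letter names: Ab, Eb, Cb, Fb. These stack in thirds as Fb–Ab–Cb–Eb — an Fb major seventh chord.
With the third (Ab) in the bass, the chord is in first inversion (figured bass 6/5).

Fb major seventh, first inversion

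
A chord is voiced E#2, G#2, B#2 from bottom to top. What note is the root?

E#

Reordering E#, G#, B# into stacked thirds gives E#–G#–B#; the bottom of that stack, E#, is the root.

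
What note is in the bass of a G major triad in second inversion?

D

In second inversion the fifth is lowest. For G major (G–B–D) that is D.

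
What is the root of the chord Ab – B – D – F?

The distinct letter names are Ab, B, D, F. Arranged as a stack of thirds they read B–D–F–Ab, so B is the root (a B diminished seventh chord).

B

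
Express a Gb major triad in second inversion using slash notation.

GbM/Db

Second inversion of Gb major has the fifth (Db) in the bass. As a slash chord: GbM/Db.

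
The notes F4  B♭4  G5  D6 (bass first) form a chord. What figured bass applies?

The notes F, Bb, G, D stack in thirds as G–Bb–D–F — a G minor seventh chord. The bass F is the seventh, so this is third inversion: figured 4/2.

4/2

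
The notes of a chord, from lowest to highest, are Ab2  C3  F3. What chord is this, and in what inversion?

Reducing to letter names: Ab, C, F. These stack in thirds as F–Ab–C — an F minor triad.
With the third (Ab) in the bass, the chord is in first inversion (figured bass 6).

F minor, first inversion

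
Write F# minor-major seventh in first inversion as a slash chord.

F#m(maj7)/A

First inversion of F# minor-major seventh has the third (A) in the bass. As a slash chord: F#m(maj7)/A.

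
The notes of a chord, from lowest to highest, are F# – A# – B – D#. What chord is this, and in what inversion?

B major seventh, second inversion

The pitch classes F#, A#, B, D# arrange in thirds as B–D#–F#–A#: a B major seventh chord.
With the fifth (F#) in the bass, the chord is in second inversion (figured bass 4/3).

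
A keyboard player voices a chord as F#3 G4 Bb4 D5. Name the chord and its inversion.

G minor-major seventh, third inversion

The distinct note names are F#, G, Bb, D. Stacked in thirds they read G–Bb–D–F#, which is a minor-major seventh chord on G.
The lowest note is F#, the seventh of the chord, so this is third inversion (figured bass 4/2).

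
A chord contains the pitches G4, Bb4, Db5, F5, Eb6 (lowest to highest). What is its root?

Reordering G, Bb, Db, F, Eb into stacked thirds gives Eb–G–Bb–Db–F; the bottom of that stack, Eb, is the root.

Eb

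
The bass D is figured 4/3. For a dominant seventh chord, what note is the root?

The figures 4/3 mean the fifth of the chord is in the bass. If D is the fifth of a dominant seventh chord, the root is G (chord tones G–B–D–F).

G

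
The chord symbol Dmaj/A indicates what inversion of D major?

Dmaj/A means D major with A in the bass. A is the fifth of D major (D–F#–A), so this is second inversion.

second inversion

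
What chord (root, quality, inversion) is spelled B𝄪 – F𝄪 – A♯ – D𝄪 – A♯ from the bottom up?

Reducing to letter names: B##, F##, A#, D##. These stack in thirds as B##–D##–F##–A# — a B## diminished seventh chord.
With the root (B##) in the bass, the chord is in root position (figured bass 7).

B## diminished seventh, root position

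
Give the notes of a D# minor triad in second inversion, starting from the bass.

The chord tones are D#–F#–A#. With the fifth (A#) lowest for second inversion: A#, D#, F#.

A#, D#, F#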